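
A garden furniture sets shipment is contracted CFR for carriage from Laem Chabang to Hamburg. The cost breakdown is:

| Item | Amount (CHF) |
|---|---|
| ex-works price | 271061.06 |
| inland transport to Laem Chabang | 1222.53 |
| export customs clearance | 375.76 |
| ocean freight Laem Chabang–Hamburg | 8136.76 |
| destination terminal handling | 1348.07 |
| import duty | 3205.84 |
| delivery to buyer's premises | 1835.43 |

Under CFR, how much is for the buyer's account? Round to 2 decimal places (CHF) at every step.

CFR: the seller pays costs through ocean freight to the destination port, but not insurance.
Seller's account: goods 271061.06 + inland to port 1222.53 + export clearance 375.76 + freight 8136.76 = 280796.11
Buyer's account: destination terminal 1348.07 + duty 3205.84 + delivery 1835.43 = 6389.34

Buyer's account: CHF 6389.34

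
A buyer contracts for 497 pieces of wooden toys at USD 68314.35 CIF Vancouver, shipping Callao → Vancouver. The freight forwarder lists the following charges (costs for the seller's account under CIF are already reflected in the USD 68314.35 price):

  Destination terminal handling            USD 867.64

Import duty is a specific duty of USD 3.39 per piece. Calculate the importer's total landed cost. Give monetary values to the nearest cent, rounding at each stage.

Total landed cost: USD 70866.82

CIF: the seller pays costs through ocean freight and marine insurance to the destination port.
The CIF price already equals the CIF value: 68314.35
Import duty = 497 × 3.39 = 1684.83
Buyer bears: destination terminal 867.64 + duty 1684.83 = 2552.47
Landed cost = invoice 68314.35 + 2552.47 = 70866.82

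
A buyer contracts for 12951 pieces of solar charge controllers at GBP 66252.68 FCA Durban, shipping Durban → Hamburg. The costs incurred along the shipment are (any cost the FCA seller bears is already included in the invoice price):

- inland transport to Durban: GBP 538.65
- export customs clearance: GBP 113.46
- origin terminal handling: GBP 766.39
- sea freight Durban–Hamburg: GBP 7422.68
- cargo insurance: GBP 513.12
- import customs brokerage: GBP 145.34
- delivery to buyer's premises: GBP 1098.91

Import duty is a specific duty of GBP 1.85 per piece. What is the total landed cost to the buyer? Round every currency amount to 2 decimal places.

Total landed cost: GBP 100158.47

FCA: the seller delivers export-cleared goods to the carrier; the buyer bears costs from that point.
Already in the invoice (seller's account under FCA): inland to port, export clearance — exclude.
CIF value = FCA price + origin terminal + freight + insurance = 66252.68 + 766.39 + 7422.68 + 513.12 = 74954.87
Import duty = 12951 × 1.85 = 23959.35
Buyer bears: origin terminal 766.39 + freight 7422.68 + insurance 513.12 + brokerage 145.34 + delivery 1098.91 + duty 23959.35 = 33905.79
Landed cost = invoice 66252.68 + 33905.79 = 100158.47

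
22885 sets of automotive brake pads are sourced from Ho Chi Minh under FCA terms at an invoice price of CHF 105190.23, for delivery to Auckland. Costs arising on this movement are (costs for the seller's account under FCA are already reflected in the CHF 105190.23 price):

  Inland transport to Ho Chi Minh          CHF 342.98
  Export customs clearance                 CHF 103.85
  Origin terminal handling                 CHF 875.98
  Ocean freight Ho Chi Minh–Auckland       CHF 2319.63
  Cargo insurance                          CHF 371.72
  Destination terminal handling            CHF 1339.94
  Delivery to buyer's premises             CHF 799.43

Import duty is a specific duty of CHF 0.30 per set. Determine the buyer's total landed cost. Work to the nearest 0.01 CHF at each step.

FCA: the seller delivers export-cleared goods to the carrier; the buyer bears costs from that point.
Already in the invoice (seller's account under FCA): inland to port, export clearance — exclude.
CIF value = FCA price + origin terminal + freight + insurance = 105190.23 + 875.98 + 2319.63 + 371.72 = 108757.56
Import duty = 22885 × 0.30 = 6865.50
Buyer bears: origin terminal 875.98 + freight 2319.63 + insurance 371.72 + destination terminal 1339.94 + delivery 799.43 + duty 6865.50 = 12572.20
Landed cost = invoice 105190.23 + 12572.20 = 117762.43

Total landed cost: CHF 117762.43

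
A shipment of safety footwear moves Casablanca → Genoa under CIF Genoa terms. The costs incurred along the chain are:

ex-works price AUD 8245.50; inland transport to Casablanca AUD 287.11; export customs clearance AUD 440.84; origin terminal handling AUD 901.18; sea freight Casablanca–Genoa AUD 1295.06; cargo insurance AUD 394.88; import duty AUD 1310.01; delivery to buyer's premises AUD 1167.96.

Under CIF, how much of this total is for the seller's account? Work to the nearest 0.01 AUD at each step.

CIF: the seller pays costs through ocean freight and marine insurance to the destination port.
Seller's account: goods 8245.50 + inland to port 287.11 + export clearance 440.84 + origin terminal 901.18 + freight 1295.06 + insurance 394.88 = 11564.57
Buyer's account: duty 1310.01 + delivery 1167.96 = 2477.97

Seller's account: AUD 11564.57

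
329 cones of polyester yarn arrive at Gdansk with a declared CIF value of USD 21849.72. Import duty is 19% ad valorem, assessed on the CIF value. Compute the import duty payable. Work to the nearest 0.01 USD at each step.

Import duty: USD 4151.45

Import duty = 21849.72 × 19% = 4151.45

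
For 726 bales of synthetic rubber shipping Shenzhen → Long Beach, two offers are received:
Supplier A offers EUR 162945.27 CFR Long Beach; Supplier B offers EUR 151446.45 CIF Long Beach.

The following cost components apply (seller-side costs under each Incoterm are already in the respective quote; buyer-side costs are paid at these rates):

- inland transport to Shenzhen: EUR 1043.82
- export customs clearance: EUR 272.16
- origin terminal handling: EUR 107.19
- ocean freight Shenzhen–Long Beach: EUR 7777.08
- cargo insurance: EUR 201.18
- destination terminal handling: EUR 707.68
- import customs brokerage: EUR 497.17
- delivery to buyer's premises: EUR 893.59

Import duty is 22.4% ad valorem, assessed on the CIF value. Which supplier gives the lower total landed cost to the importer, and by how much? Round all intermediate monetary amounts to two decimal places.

Supplier B is cheaper by EUR 14320.80

Supplier A (CFR):
CIF value = CFR price + insurance = 162945.27 + 201.18 = 163146.45
Import duty = 163146.45 × 22.4% = 36544.80
Buyer bears (A): 201.18 + 707.68 + 497.17 + 893.59 = 2299.62
Landed cost (A) = invoice 162945.27 + 2299.62 + duty 36544.80 = 201789.69
Supplier B (CIF):
The CIF price already equals the CIF value: 151446.45
Import duty = 151446.45 × 22.4% = 33924.00
Buyer bears (B): 707.68 + 497.17 + 893.59 = 2098.44
Landed cost (B) = invoice 151446.45 + 2098.44 + duty 33924.00 = 187468.89
Difference = |201789.69 − 187468.89| = 14320.80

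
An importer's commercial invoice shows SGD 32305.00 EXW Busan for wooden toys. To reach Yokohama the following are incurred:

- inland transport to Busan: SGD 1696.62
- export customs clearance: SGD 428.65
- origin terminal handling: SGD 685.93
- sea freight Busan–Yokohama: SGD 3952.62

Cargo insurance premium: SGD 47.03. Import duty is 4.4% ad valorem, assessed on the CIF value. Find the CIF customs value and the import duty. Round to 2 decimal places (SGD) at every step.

CIF value: SGD 39115.85; import duty: SGD 1721.10

CIF = EXW price + pre-shipment costs + freight + insurance
CIF = 32305.00 + 1696.62 + 428.65 + 685.93 + 3952.62 + 47.03 = 39115.85
Import duty = 39115.85 × 4.4% = 1721.10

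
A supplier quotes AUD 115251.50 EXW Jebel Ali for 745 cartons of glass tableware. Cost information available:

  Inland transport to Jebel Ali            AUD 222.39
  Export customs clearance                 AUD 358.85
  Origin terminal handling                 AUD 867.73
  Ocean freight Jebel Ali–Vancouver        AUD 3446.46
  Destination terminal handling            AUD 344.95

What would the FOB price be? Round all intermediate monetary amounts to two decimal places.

FOB price: AUD 116700.47

Not relevant to the conversion: destination terminal, freight — on the buyer under both terms; not part of either seller's price.
From EXW to FOB, the seller additionally bears: inland to port, export clearance, origin terminal.
FOB price = 115251.50 + 222.39 + 358.85 + 867.73 = 116700.47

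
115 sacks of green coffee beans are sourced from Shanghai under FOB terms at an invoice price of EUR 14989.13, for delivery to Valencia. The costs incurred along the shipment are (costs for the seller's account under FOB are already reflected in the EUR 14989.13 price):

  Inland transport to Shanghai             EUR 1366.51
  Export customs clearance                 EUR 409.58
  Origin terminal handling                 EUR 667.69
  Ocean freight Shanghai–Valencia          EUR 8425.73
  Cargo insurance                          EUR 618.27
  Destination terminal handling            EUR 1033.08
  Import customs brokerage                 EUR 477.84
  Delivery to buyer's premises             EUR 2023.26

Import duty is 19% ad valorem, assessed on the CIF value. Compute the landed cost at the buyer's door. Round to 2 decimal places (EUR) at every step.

FOB: the seller bears costs until goods are on board at the origin port; the buyer bears freight, insurance and all costs thereafter.
Already in the invoice (seller's account under FOB): inland to port, export clearance, origin terminal — exclude.
CIF value = FOB price + freight + insurance = 14989.13 + 8425.73 + 618.27 = 24033.13
Import duty = 24033.13 × 19% = 4566.29
Buyer bears: freight 8425.73 + insurance 618.27 + destination terminal 1033.08 + brokerage 477.84 + delivery 2023.26 + duty 4566.29 = 17144.47
Landed cost = invoice 14989.13 + 17144.47 = 32133.60

Total landed cost: EUR 32133.60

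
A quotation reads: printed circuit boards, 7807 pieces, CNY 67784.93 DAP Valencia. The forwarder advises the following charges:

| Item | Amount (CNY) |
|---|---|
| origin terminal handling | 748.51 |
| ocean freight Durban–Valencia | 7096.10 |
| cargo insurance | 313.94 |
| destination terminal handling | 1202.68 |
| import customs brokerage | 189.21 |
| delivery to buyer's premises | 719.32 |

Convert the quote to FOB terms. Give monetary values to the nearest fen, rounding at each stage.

Not relevant to the conversion: origin terminal — on the seller under both DAP and FOB; already in the DAP price and stays in the FOB price. brokerage — on the buyer under both terms; not part of either seller's price.
From DAP to FOB, the seller no longer bears: freight, insurance, destination terminal, delivery.
FOB price = 67784.93 − 7096.10 − 313.94 − 1202.68 − 719.32 = 58452.89

FOB price: CNY 58452.89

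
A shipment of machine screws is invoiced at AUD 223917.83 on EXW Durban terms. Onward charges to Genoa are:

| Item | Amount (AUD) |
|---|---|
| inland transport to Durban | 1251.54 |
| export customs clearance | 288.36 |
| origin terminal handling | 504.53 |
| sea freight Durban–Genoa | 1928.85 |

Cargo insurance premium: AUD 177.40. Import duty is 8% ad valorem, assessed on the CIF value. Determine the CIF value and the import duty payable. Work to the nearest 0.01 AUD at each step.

CIF value: AUD 228068.51; import duty: AUD 18245.48

CIF = EXW price + pre-shipment costs + freight + insurance
CIF = 223917.83 + 1251.54 + 288.36 + 504.53 + 1928.85 + 177.40 = 228068.51
Import duty = 228068.51 × 8% = 18245.48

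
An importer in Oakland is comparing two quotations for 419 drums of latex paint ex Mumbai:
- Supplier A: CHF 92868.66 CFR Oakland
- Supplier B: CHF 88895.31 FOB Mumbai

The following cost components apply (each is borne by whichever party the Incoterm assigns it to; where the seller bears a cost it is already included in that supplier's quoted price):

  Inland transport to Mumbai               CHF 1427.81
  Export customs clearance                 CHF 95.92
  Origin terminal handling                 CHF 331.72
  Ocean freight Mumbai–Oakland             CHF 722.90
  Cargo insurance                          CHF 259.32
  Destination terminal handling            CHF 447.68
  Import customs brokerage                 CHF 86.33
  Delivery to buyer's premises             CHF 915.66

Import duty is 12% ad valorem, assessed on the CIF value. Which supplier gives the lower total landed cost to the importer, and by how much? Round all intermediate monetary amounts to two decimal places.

Supplier A (CFR):
CIF value = CFR price + insurance = 92868.66 + 259.32 = 93127.98
Import duty = 93127.98 × 12% = 11175.36
Buyer bears (A): 259.32 + 447.68 + 86.33 + 915.66 = 1708.99
Landed cost (A) = invoice 92868.66 + 1708.99 + duty 11175.36 = 105753.01
Supplier B (FOB):
CIF value = FOB price + freight + insurance = 88895.31 + 722.90 + 259.32 = 89877.53
Import duty = 89877.53 × 12% = 10785.30
Buyer bears (B): 722.90 + 259.32 + 447.68 + 86.33 + 915.66 = 2431.89
Landed cost (B) = invoice 88895.31 + 2431.89 + duty 10785.30 = 102112.50
Difference = |105753.01 − 102112.50| = 3640.51

Supplier B is cheaper by CHF 3640.51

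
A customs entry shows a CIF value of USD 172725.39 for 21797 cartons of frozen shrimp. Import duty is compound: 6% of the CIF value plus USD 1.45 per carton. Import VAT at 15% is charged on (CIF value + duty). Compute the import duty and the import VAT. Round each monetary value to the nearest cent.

Ad valorem component: 172725.39 × 6% = 10363.52
Specific component: 21797 × 1.45 = 31605.65
Import duty = 10363.52 + 31605.65 = 41969.17
VAT base = CIF + duty = 172725.39 + 41969.17 = 214694.56
Import VAT = 214694.56 × 15% = 32204.18

Import duty: USD 41969.17; import VAT: USD 32204.18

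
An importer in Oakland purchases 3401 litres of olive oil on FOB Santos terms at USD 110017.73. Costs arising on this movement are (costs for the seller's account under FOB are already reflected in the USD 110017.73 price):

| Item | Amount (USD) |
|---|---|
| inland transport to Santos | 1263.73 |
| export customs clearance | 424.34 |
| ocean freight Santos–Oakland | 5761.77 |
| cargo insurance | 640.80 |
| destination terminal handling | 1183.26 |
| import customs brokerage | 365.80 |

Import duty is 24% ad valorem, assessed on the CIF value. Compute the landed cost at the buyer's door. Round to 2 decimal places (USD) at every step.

FOB: the seller bears costs until goods are on board at the origin port; the buyer bears freight, insurance and all costs thereafter.
Already in the invoice (seller's account under FOB): inland to port, export clearance — exclude.
CIF value = FOB price + freight + insurance = 110017.73 + 5761.77 + 640.80 = 116420.30
Import duty = 116420.30 × 24% = 27940.87
Buyer bears: freight 5761.77 + insurance 640.80 + destination terminal 1183.26 + brokerage 365.80 + duty 27940.87 = 35892.50
Landed cost = invoice 110017.73 + 35892.50 = 145910.23

Total landed cost: USD 145910.23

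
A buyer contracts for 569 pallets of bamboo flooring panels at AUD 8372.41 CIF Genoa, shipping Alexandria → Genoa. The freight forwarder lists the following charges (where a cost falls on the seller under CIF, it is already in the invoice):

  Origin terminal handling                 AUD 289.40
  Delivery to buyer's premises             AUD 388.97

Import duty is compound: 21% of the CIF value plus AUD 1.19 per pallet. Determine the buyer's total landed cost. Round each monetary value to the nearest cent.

CIF: the seller pays costs through ocean freight and marine insurance to the destination port.
Already in the invoice (seller's account under CIF): origin terminal — exclude.
The CIF price already equals the CIF value: 8372.41
Ad valorem component: 8372.41 × 21% = 1758.21
Specific component: 569 × 1.19 = 677.11
Import duty = 1758.21 + 677.11 = 2435.32
Buyer bears: delivery 388.97 + duty 2435.32 = 2824.29
Landed cost = invoice 8372.41 + 2824.29 = 11196.70

Total landed cost: AUD 11196.70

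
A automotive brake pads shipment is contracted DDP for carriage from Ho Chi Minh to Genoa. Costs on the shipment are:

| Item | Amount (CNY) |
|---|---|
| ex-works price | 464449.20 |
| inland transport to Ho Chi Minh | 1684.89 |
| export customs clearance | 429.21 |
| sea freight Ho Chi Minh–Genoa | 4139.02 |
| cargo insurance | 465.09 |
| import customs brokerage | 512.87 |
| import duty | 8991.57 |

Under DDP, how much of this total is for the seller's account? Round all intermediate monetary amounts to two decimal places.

Seller's account: CNY 480671.85

DDP: the seller bears all costs including import duty.
Seller's account: goods 464449.20 + inland to port 1684.89 + export clearance 429.21 + freight 4139.02 + insurance 465.09 + brokerage 512.87 + duty 8991.57 = 480671.85
Buyer's account: 0.00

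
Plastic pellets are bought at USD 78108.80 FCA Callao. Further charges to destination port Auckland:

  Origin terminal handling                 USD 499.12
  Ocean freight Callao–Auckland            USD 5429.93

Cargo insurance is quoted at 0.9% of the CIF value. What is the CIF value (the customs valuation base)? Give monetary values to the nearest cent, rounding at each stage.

CIF value: USD 84801.06

Let C be the CIF value. C = FCA price + pre-shipment costs + freight + 0.9% × C
C − 0.9% × C = 78108.80 + 499.12 + 5429.93
0.991 × C = 84037.85
C = 84037.85 / 0.991 = 84801.06
Insurance premium = 0.9% × 84801.06 = 763.21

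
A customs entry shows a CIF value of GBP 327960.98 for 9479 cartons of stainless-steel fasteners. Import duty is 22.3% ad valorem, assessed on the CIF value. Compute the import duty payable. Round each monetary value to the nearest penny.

Import duty = 327960.98 × 22.3% = 73135.30

Import duty: GBP 73135.30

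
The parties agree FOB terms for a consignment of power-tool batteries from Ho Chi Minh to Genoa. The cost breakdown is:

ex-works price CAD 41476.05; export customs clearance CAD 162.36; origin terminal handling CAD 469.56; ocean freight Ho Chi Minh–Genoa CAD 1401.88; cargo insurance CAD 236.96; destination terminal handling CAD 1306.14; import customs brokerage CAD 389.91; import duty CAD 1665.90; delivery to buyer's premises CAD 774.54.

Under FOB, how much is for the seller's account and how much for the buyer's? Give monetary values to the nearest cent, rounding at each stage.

FOB: the seller bears costs until goods are on board at the origin port; the buyer bears freight, insurance and all costs thereafter.
Seller's account: goods 41476.05 + export clearance 162.36 + origin terminal 469.56 = 42107.97
Buyer's account: freight 1401.88 + insurance 236.96 + destination terminal 1306.14 + brokerage 389.91 + duty 1665.90 + delivery 774.54 = 5775.33

Seller: CAD 42107.97; buyer: CAD 5775.33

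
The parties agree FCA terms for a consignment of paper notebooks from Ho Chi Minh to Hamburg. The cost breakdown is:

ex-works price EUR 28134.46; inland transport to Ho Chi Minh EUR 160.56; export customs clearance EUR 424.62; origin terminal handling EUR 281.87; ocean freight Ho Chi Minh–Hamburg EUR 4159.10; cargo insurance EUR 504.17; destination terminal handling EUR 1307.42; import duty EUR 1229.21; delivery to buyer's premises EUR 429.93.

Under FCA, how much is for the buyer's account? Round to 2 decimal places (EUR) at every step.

Buyer's account: EUR 7911.70

FCA: the seller delivers export-cleared goods to the carrier; the buyer bears costs from that point.
Seller's account: goods 28134.46 + inland to port 160.56 + export clearance 424.62 = 28719.64
Buyer's account: origin terminal 281.87 + freight 4159.10 + insurance 504.17 + destination terminal 1307.42 + duty 1229.21 + delivery 429.93 = 7911.70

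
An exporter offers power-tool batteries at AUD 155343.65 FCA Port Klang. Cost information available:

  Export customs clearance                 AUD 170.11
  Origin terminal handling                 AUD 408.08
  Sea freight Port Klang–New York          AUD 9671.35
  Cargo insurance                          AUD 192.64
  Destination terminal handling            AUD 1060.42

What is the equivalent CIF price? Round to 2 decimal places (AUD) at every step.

CIF price: AUD 165615.72

Not relevant to the conversion: export clearance — on the seller under both FCA and CIF; already in the FCA price and stays in the CIF price. destination terminal — on the buyer under both terms; not part of either seller's price.
From FCA to CIF, the seller additionally bears: origin terminal, freight, insurance.
CIF price = 155343.65 + 408.08 + 9671.35 + 192.64 = 165615.72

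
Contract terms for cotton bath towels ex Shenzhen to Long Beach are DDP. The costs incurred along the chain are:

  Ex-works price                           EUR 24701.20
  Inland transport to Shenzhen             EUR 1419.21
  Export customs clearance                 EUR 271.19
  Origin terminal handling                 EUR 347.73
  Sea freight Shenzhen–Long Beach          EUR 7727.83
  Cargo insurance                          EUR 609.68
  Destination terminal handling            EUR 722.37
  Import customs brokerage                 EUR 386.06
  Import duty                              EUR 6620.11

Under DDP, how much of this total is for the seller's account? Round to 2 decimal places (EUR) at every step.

DDP: the seller bears all costs including import duty.
Seller's account: goods 24701.20 + inland to port 1419.21 + export clearance 271.19 + origin terminal 347.73 + freight 7727.83 + insurance 609.68 + destination terminal 722.37 + brokerage 386.06 + duty 6620.11 = 42805.38
Buyer's account: 0.00

Seller's account: EUR 42805.38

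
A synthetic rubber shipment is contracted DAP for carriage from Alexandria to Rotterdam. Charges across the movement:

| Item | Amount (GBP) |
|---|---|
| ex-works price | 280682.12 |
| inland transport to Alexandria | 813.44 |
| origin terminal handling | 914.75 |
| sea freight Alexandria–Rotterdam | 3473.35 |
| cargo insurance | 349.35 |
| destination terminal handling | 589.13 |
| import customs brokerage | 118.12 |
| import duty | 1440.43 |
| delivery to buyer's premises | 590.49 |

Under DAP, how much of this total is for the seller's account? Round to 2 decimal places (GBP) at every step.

DAP: the seller bears all costs to the named destination except import duty and clearance.
Seller's account: goods 280682.12 + inland to port 813.44 + origin terminal 914.75 + freight 3473.35 + insurance 349.35 + destination terminal 589.13 + delivery 590.49 = 287412.63
Buyer's account: brokerage 118.12 + duty 1440.43 = 1558.55

Seller's account: GBP 287412.63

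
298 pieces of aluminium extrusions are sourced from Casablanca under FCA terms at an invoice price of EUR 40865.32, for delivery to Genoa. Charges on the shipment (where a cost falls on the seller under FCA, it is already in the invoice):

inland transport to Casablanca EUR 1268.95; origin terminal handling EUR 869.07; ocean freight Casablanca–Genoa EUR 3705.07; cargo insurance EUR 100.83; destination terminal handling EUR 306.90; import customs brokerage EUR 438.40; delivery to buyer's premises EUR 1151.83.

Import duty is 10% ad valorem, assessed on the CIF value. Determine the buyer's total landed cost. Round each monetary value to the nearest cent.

Total landed cost: EUR 51991.45

FCA: the seller delivers export-cleared goods to the carrier; the buyer bears costs from that point.
Already in the invoice (seller's account under FCA): inland to port — exclude.
CIF value = FCA price + origin terminal + freight + insurance = 40865.32 + 869.07 + 3705.07 + 100.83 = 45540.29
Import duty = 45540.29 × 10% = 4554.03
Buyer bears: origin terminal 869.07 + freight 3705.07 + insurance 100.83 + destination terminal 306.90 + brokerage 438.40 + delivery 1151.83 + duty 4554.03 = 11126.13
Landed cost = invoice 40865.32 + 11126.13 = 51991.45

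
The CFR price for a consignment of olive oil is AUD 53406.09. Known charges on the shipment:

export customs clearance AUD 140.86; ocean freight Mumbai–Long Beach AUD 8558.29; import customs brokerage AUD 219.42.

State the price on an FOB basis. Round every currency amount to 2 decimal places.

Not relevant to the conversion: export clearance — on the seller under both CFR and FOB; already in the CFR price and stays in the FOB price. brokerage — on the buyer under both terms; not part of either seller's price.
From CFR to FOB, the seller no longer bears: freight.
FOB price = 53406.09 − 8558.29 = 44847.80

FOB price: AUD 44847.80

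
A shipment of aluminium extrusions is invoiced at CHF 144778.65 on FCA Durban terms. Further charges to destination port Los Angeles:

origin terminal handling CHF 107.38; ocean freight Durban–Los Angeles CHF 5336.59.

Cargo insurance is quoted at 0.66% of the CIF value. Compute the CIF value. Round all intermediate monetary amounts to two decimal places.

Let C be the CIF value. C = FCA price + pre-shipment costs + freight + 0.66% × C
C − 0.66% × C = 144778.65 + 107.38 + 5336.59
0.9934 × C = 150222.62
C = 150222.62 / 0.9934 = 151220.68
Insurance premium = 0.66% × 151220.68 = 998.06

CIF value: CHF 151220.68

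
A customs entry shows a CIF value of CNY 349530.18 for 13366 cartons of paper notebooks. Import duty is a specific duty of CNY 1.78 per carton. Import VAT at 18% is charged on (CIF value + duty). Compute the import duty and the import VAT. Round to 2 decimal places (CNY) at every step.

Import duty: CNY 23791.48; import VAT: CNY 67197.90

Import duty = 13366 × 1.78 = 23791.48
VAT base = CIF + duty = 349530.18 + 23791.48 = 373321.66
Import VAT = 373321.66 × 18% = 67197.90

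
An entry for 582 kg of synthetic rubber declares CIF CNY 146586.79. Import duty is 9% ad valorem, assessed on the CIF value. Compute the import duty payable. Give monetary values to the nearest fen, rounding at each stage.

Import duty = 146586.79 × 9% = 13192.81

Import duty: CNY 13192.81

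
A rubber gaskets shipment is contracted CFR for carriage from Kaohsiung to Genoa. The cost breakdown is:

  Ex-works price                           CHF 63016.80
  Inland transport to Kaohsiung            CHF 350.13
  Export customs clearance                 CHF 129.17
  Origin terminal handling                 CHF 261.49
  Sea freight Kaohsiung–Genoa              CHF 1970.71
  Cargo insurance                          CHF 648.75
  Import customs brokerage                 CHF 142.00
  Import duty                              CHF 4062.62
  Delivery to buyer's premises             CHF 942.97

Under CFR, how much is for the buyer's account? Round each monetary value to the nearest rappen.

CFR: the seller pays costs through ocean freight to the destination port, but not insurance.
Seller's account: goods 63016.80 + inland to port 350.13 + export clearance 129.17 + origin terminal 261.49 + freight 1970.71 = 65728.30
Buyer's account: insurance 648.75 + brokerage 142.00 + duty 4062.62 + delivery 942.97 = 5796.34

Buyer's account: CHF 5796.34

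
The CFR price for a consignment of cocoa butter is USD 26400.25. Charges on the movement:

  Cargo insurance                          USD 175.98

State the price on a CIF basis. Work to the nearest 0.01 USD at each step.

From CFR to CIF, the seller additionally bears: insurance.
CIF price = 26400.25 + 175.98 = 26576.23

CIF price: USD 26576.23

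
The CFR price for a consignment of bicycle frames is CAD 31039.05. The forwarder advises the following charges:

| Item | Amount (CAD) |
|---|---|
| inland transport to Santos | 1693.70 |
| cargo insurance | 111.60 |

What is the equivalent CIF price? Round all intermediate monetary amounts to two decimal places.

Not relevant to the conversion: inland to port — on the seller under both CFR and CIF; already in the CFR price and stays in the CIF price.
From CFR to CIF, the seller additionally bears: insurance.
CIF price = 31039.05 + 111.60 = 31150.65

CIF price: CAD 31150.65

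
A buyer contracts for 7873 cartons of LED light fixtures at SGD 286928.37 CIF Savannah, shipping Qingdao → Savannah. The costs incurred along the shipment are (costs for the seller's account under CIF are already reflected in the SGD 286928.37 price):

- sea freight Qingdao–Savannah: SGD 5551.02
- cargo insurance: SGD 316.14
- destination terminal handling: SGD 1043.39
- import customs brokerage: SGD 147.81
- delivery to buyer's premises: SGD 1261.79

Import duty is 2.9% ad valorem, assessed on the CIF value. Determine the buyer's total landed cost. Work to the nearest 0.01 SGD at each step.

CIF: the seller pays costs through ocean freight and marine insurance to the destination port.
Already in the invoice (seller's account under CIF): freight, insurance — exclude.
The CIF price already equals the CIF value: 286928.37
Import duty = 286928.37 × 2.9% = 8320.92
Buyer bears: destination terminal 1043.39 + brokerage 147.81 + delivery 1261.79 + duty 8320.92 = 10773.91
Landed cost = invoice 286928.37 + 10773.91 = 297702.28

Total landed cost: SGD 297702.28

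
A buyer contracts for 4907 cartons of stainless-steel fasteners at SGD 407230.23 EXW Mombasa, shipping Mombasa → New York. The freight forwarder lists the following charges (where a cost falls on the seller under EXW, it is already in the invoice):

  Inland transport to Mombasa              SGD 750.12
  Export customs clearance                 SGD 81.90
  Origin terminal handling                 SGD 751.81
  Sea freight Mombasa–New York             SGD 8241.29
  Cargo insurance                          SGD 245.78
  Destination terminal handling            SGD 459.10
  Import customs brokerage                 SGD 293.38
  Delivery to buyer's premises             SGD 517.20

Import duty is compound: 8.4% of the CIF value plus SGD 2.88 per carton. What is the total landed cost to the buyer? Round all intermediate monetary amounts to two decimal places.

EXW: the seller makes goods available at their premises; the buyer bears all onward costs.
CIF value = EXW price + inland to port + export clearance + origin terminal + freight + insurance = 407230.23 + 750.12 + 81.90 + 751.81 + 8241.29 + 245.78 = 417301.13
Ad valorem component: 417301.13 × 8.4% = 35053.29
Specific component: 4907 × 2.88 = 14132.16
Import duty = 35053.29 + 14132.16 = 49185.45
Buyer bears: inland to port 750.12 + export clearance 81.90 + origin terminal 751.81 + freight 8241.29 + insurance 245.78 + destination terminal 459.10 + brokerage 293.38 + delivery 517.20 + duty 49185.45 = 60526.03
Landed cost = invoice 407230.23 + 60526.03 = 467756.26

Total landed cost: SGD 467756.26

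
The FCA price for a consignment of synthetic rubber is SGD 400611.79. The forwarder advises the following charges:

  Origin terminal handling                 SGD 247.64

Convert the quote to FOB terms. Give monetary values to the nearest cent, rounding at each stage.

FOB price: SGD 400859.43

From FCA to FOB, the seller additionally bears: origin terminal.
FOB price = 400611.79 + 247.64 = 400859.43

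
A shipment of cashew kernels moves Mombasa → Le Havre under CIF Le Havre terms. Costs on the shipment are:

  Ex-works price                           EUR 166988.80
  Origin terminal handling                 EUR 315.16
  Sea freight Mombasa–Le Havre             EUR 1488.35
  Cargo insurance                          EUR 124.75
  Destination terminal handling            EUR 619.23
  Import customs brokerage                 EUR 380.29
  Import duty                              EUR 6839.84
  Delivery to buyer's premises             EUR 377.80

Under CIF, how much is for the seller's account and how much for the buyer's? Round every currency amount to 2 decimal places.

CIF: the seller pays costs through ocean freight and marine insurance to the destination port.
Seller's account: goods 166988.80 + origin terminal 315.16 + freight 1488.35 + insurance 124.75 = 168917.06
Buyer's account: destination terminal 619.23 + brokerage 380.29 + duty 6839.84 + delivery 377.80 = 8217.16

Seller: EUR 168917.06; buyer: EUR 8217.16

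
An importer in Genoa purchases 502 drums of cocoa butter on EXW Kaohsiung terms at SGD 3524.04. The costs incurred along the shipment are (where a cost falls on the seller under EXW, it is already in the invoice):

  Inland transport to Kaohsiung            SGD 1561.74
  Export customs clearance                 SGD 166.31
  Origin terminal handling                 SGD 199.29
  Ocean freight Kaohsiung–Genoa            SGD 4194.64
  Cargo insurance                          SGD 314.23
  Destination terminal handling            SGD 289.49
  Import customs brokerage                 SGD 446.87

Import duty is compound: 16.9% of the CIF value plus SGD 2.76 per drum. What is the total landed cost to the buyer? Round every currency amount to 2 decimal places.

Total landed cost: SGD 13765.41

EXW: the seller makes goods available at their premises; the buyer bears all onward costs.
CIF value = EXW price + inland to port + export clearance + origin terminal + freight + insurance = 3524.04 + 1561.74 + 166.31 + 199.29 + 4194.64 + 314.23 = 9960.25
Ad valorem component: 9960.25 × 16.9% = 1683.28
Specific component: 502 × 2.76 = 1385.52
Import duty = 1683.28 + 1385.52 = 3068.80
Buyer bears: inland to port 1561.74 + export clearance 166.31 + origin terminal 199.29 + freight 4194.64 + insurance 314.23 + destination terminal 289.49 + brokerage 446.87 + duty 3068.80 = 10241.37
Landed cost = invoice 3524.04 + 10241.37 = 13765.41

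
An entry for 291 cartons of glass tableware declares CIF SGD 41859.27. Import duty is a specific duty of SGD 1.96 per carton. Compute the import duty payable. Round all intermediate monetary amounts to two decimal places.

Import duty: SGD 570.36

Import duty = 291 × 1.96 = 570.36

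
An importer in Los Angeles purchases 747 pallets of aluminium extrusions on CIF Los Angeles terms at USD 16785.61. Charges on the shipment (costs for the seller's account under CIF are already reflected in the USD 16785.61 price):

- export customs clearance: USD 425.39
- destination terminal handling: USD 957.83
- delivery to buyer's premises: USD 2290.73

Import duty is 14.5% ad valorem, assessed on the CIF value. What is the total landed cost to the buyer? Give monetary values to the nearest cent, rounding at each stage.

CIF: the seller pays costs through ocean freight and marine insurance to the destination port.
Already in the invoice (seller's account under CIF): export clearance — exclude.
The CIF price already equals the CIF value: 16785.61
Import duty = 16785.61 × 14.5% = 2433.91
Buyer bears: destination terminal 957.83 + delivery 2290.73 + duty 2433.91 = 5682.47
Landed cost = invoice 16785.61 + 5682.47 = 22468.08

Total landed cost: USD 22468.08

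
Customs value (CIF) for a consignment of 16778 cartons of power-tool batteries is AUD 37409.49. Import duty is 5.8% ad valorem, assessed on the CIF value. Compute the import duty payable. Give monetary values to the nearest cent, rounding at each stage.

Import duty: AUD 2169.75

Import duty = 37409.49 × 5.8% = 2169.75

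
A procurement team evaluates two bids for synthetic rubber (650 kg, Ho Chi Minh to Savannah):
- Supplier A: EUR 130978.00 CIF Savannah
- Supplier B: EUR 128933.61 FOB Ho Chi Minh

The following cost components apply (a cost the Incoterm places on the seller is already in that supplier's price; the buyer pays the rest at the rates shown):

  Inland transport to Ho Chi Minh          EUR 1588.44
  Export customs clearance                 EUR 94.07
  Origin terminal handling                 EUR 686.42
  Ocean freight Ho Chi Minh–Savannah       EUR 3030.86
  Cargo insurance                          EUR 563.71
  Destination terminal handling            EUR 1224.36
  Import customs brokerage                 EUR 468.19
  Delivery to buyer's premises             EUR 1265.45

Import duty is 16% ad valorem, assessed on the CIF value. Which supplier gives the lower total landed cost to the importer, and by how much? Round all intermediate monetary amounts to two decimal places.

Supplier A is cheaper by EUR 1798.21

Supplier A (CIF):
The CIF price already equals the CIF value: 130978.00
Import duty = 130978.00 × 16% = 20956.48
Buyer bears (A): 1224.36 + 468.19 + 1265.45 = 2958.00
Landed cost (A) = invoice 130978.00 + 2958.00 + duty 20956.48 = 154892.48
Supplier B (FOB):
CIF value = FOB price + freight + insurance = 128933.61 + 3030.86 + 563.71 = 132528.18
Import duty = 132528.18 × 16% = 21204.51
Buyer bears (B): 3030.86 + 563.71 + 1224.36 + 468.19 + 1265.45 = 6552.57
Landed cost (B) = invoice 128933.61 + 6552.57 + duty 21204.51 = 156690.69
Difference = |154892.48 − 156690.69| = 1798.21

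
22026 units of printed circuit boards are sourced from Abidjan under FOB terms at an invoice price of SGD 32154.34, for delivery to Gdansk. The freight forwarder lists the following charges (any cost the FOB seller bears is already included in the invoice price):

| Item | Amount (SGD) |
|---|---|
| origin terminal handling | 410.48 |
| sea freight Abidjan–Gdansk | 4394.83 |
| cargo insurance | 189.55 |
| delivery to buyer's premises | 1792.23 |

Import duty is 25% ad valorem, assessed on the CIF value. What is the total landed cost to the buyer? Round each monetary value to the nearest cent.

FOB: the seller bears costs until goods are on board at the origin port; the buyer bears freight, insurance and all costs thereafter.
Already in the invoice (seller's account under FOB): origin terminal — exclude.
CIF value = FOB price + freight + insurance = 32154.34 + 4394.83 + 189.55 = 36738.72
Import duty = 36738.72 × 25% = 9184.68
Buyer bears: freight 4394.83 + insurance 189.55 + delivery 1792.23 + duty 9184.68 = 15561.29
Landed cost = invoice 32154.34 + 15561.29 = 47715.63

Total landed cost: SGD 47715.63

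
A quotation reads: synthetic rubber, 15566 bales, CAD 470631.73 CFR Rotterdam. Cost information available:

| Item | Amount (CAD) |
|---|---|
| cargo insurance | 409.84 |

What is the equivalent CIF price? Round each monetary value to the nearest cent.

From CFR to CIF, the seller additionally bears: insurance.
CIF price = 470631.73 + 409.84 = 471041.57

CIF price: CAD 471041.57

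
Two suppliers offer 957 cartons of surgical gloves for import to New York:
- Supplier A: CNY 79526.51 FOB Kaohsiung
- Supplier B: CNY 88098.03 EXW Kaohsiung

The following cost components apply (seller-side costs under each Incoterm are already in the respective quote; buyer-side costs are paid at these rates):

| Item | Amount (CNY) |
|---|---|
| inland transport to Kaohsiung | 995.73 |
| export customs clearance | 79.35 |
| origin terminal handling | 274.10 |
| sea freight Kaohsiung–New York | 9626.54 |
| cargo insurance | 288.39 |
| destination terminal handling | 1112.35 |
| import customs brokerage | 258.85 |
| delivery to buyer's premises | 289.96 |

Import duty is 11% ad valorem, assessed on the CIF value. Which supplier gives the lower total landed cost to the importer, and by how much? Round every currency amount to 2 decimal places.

Supplier A (FOB):
CIF value = FOB price + freight + insurance = 79526.51 + 9626.54 + 288.39 = 89441.44
Import duty = 89441.44 × 11% = 9838.56
Buyer bears (A): 9626.54 + 288.39 + 1112.35 + 258.85 + 289.96 = 11576.09
Landed cost (A) = invoice 79526.51 + 11576.09 + duty 9838.56 = 100941.16
Supplier B (EXW):
CIF value = EXW price + inland to port + export clearance + origin terminal + freight + insurance = 88098.03 + 995.73 + 79.35 + 274.10 + 9626.54 + 288.39 = 99362.14
Import duty = 99362.14 × 11% = 10929.84
Buyer bears (B): 995.73 + 79.35 + 274.10 + 9626.54 + 288.39 + 1112.35 + 258.85 + 289.96 = 12925.27
Landed cost (B) = invoice 88098.03 + 12925.27 + duty 10929.84 = 111953.14
Difference = |100941.16 − 111953.14| = 11011.98

Supplier A is cheaper by CNY 11011.98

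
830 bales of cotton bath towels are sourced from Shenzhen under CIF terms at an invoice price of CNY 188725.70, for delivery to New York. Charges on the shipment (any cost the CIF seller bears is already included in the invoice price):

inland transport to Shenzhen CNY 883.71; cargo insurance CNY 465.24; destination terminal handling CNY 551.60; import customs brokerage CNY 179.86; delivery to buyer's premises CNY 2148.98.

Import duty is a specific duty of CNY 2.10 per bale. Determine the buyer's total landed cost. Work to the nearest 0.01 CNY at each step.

Total landed cost: CNY 193349.14

CIF: the seller pays costs through ocean freight and marine insurance to the destination port.
Already in the invoice (seller's account under CIF): inland to port, insurance — exclude.
The CIF price already equals the CIF value: 188725.70
Import duty = 830 × 2.10 = 1743.00
Buyer bears: destination terminal 551.60 + brokerage 179.86 + delivery 2148.98 + duty 1743.00 = 4623.44
Landed cost = invoice 188725.70 + 4623.44 = 193349.14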